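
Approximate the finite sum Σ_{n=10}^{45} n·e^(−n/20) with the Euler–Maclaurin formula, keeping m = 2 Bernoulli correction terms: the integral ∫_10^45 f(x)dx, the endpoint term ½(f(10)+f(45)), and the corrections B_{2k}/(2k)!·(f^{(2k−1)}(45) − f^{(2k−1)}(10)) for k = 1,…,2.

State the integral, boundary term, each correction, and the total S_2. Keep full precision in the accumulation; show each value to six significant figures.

S_2 ≈ 232.267

The integral term ∫_10^45 x·e^(−x/20) dx = 226.899.
Boundary: ½(f(10) + f(45)) = ½(6.06531 + 4.74297) = 5.40414.
Running total after boundary: 232.304.
Order-1 term: 1/12 · (-0.131749 − 0.303265) = -0.0362512.
Partial sum through k=1: 232.267.
Order-2 term: −1/720 · (0.000197624 − 0.00379082) = 4.99055e-06.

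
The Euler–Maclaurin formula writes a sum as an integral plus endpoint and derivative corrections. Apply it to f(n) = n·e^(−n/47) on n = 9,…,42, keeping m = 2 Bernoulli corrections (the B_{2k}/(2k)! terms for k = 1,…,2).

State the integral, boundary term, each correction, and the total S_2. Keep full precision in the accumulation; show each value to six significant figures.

The integral term ∫_9^42 x·e^(−x/47) dx = 461.746.
½[f(9) + f(42)] = ½[7.43156 + 17.1853] = 12.3084.
Running total after boundary: 474.055.
Correction k=1: B_{2}/2! · (f^{(1)}(42) − f^{(1)}(9)) = 1/12 · (0.0435291 − 0.667610) = -0.0520068.
Partial sum through k=1: 474.003.
Correction k=2: B_{4}/4! · (f^{(3)}(42) − f^{(3)}(9)) = −1/720 · (0.000390165 − 0.00104983) = 9.16196e-07.

S_2 ≈ 474.003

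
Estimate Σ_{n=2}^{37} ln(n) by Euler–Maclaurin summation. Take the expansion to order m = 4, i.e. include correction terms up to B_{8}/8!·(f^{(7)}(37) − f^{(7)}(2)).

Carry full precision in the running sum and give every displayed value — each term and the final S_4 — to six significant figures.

∫_2^37 ln(x) dx evaluates to 97.2177.
½[f(2) + f(37)] = ½[0.693147 + 3.61092] = 2.15203.
Running total after boundary: 99.3697.
Correction k=1: B_{2}/2! · (f^{(1)}(37) − f^{(1)}(2)) = 1/12 · (0.0270270 − 0.500000) = -0.0394144.
Partial sum through k=1: 99.3303.
Correction k=2: B_{4}/4! · (f^{(3)}(37) − f^{(3)}(2)) = −1/720 · (3.94843e-05 − 0.250000) = 0.000347167.
Partial sum through k=2: 99.3306.
Correction k=3: B_{6}/6! · (f^{(5)}(37) − f^{(5)}(2)) = 1/30240 · (3.46101e-07 − 0.750000) = -2.48016e-05.
Partial sum through k=3: 99.3306.
Correction k=4: B_{8}/8! · (f^{(7)}(37) − f^{(7)}(2)) = −1/1209600 · (7.58439e-09 − 5.62500) = 4.65030e-06.

S_4 ≈ 99.3306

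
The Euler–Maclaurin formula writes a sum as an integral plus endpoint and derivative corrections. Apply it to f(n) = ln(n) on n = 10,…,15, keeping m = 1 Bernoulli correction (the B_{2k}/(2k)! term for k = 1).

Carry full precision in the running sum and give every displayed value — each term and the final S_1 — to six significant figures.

S_1 ≈ 15.0974

The integral term ∫_10^15 ln(x) dx = 12.5949.
Endpoint term: (f(10) + f(15))/2 = (2.30259 + 2.70805)/2 = 2.50532.
Integral + boundary = 15.1002.
Order-1 term: 1/12 · (0.0666667 − 0.100000) = -0.00277778.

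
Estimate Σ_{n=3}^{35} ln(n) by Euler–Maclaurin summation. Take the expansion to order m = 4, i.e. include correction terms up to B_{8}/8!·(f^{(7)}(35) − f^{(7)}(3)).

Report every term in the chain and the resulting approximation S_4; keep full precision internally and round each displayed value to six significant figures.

S_4 ≈ 91.4430

∫_3^35 ln(x) dx evaluates to 89.1413.
½[f(3) + f(35)] = ½[1.09861 + 3.55535] = 2.32698.
So far: 91.4683.
k=1: B_{2}/(2)! × [f^{(1)}(35) − f^{(1)}(3)] = 1/12 × (0.0285714 − 0.333333) = -0.0253968.
After k=1: 91.4429.
k=2: B_{4}/(4)! × [f^{(3)}(35) − f^{(3)}(3)] = −1/720 × (4.66472e-05 − 0.0740741) = 0.000102816.
After k=2: 91.4430.
k=3: B_{6}/(6)! × [f^{(5)}(35) − f^{(5)}(3)] = 1/30240 × (4.56952e-07 − 0.0987654) = -3.26604e-06.
After k=3: 91.4430.
k=4: B_{8}/(8)! × [f^{(7)}(35) − f^{(7)}(3)] = −1/1209600 × (1.11907e-08 − 0.329218) = 2.72171e-07.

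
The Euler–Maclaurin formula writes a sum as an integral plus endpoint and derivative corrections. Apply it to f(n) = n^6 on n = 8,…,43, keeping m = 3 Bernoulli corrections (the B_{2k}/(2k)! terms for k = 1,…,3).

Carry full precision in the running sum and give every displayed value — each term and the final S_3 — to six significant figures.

S_3 ≈ 4.20652e+10

Integral: ∫_8^43 x^6 dx = 3.88309e+10.
Endpoint term: (f(8) + f(43))/2 = (262144 + 6.32136e+09)/2 = 3.16081e+09.
So far: 4.19917e+10.
Order-1 term: 1/12 · (8.82051e+08 − 196608) = 7.34878e+07.
Partial sum through k=1: 4.20652e+10.
Order-2 term: −1/720 · (9.54084e+06 − 61440.0) = -13165.8.
Partial sum through k=2: 4.20652e+10.
Order-3 term: 1/30240 · (30960.0 − 5760.00) = 0.833333.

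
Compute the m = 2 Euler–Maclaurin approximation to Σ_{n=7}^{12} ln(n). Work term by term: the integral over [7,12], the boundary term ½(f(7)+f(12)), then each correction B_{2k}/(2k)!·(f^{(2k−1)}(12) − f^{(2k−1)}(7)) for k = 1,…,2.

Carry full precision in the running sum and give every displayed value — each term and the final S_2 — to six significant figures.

∫_7^12 ln(x) dx evaluates to 11.1975.
Boundary: ½(f(7) + f(12)) = ½(1.94591 + 2.48491) = 2.21541.
Integral + boundary = 13.4129.
Order-1 term: 1/12 · (0.0833333 − 0.142857) = -0.00496032.
After k=1: 13.4080.
Order-2 term: −1/720 · (0.00115741 − 0.00583090) = 6.49097e-06.

S_2 ≈ 13.4080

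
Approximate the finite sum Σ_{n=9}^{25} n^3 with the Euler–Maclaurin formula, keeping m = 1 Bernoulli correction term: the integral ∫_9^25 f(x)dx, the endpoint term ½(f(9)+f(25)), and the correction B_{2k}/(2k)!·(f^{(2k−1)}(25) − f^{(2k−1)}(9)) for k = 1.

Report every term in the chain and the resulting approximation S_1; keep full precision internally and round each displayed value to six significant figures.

S_1 ≈ 104329

∫_9^25 x^3 dx evaluates to 96016.0.
Endpoint term: (f(9) + f(25))/2 = (729.000 + 15625.0)/2 = 8177.00.
Running total after boundary: 104193.
Correction k=1: B_{2}/2! · (f^{(1)}(25) − f^{(1)}(9)) = 1/12 · (1875.00 − 243.000) = 136.000.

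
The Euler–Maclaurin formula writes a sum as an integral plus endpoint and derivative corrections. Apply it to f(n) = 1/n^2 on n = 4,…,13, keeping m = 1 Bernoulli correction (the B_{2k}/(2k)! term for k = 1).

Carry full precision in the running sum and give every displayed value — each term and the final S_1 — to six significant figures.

S_1 ≈ 0.209814

Integral: ∫_4^13 1/x^2 dx = 0.173077.
Endpoint term: (f(4) + f(13))/2 = (0.0625000 + 0.00591716)/2 = 0.0342086.
Integral + boundary = 0.207286.
Correction k=1: B_{2}/2! · (f^{(1)}(13) − f^{(1)}(4)) = 1/12 · (-0.000910332 − (-0.0312500)) = 0.00252831.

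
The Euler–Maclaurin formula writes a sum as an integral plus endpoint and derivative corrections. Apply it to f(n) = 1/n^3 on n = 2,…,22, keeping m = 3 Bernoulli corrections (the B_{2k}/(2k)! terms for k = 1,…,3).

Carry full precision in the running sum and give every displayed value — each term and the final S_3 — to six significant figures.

∫_2^22 1/x^3 dx evaluates to 0.123967.
½[f(2) + f(22)] = ½[0.125000 + 9.39144e-05] = 0.0625470.
Running total after boundary: 0.186514.
k=1: B_{2}/(2)! × [f^{(1)}(22) − f^{(1)}(2)] = 1/12 × (-1.28065e-05 − (-0.187500)) = 0.0156239.
Partial sum through k=1: 0.202138.
k=2: B_{4}/(4)! × [f^{(3)}(22) − f^{(3)}(2)] = −1/720 × (-5.29194e-07 − (-0.937500)) = -0.00130208.
Partial sum through k=2: 0.200836.
k=3: B_{6}/(6)! × [f^{(5)}(22) − f^{(5)}(2)] = 1/30240 × (-4.59218e-08 − (-9.84375)) = 0.000325521.

S_3 ≈ 0.201161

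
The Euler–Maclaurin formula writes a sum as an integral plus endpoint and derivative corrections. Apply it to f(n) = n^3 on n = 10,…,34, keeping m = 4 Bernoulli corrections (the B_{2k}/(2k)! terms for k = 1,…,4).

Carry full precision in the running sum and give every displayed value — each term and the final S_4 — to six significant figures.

Integral: ∫_10^34 x^3 dx = 331584.
Endpoint term: (f(10) + f(34))/2 = (1000.00 + 39304.0)/2 = 20152.0.
So far: 351736.
Correction k=1: B_{2}/2! · (f^{(1)}(34) − f^{(1)}(10)) = 1/12 · (3468.00 − 300.000) = 264.000.
After k=1: 352000.
Correction k=2: B_{4}/4! · (f^{(3)}(34) − f^{(3)}(10)) = −1/720 · (6.00000 − 6.00000) = 0.00000.
After k=2: 352000.
Correction k=3: B_{6}/6! · (f^{(5)}(34) − f^{(5)}(10)) = 1/30240 · (0.00000 − 0.00000) = 0.00000.
After k=3: 352000.
Correction k=4: B_{8}/8! · (f^{(7)}(34) − f^{(7)}(10)) = −1/1209600 · (0.00000 − 0.00000) = 0.00000.

S_4 ≈ 352000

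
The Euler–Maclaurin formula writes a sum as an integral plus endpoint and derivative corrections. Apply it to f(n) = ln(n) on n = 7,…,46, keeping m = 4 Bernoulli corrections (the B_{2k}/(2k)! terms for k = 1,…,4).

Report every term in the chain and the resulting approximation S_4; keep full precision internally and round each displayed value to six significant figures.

S_4 ≈ 126.373

Integral: ∫_7^46 ln(x) dx = 123.496.
½[f(7) + f(46)] = ½[1.94591 + 3.82864] = 2.88728.
Integral + boundary = 126.383.
Correction k=1: B_{2}/2! · (f^{(1)}(46) − f^{(1)}(7)) = 1/12 · (0.0217391 − 0.142857) = -0.0100932.
Running total after k=1: 126.373.
Correction k=2: B_{4}/4! · (f^{(3)}(46) − f^{(3)}(7)) = −1/720 · (2.05474e-05 − 0.00583090) = 8.06994e-06.
Running total after k=2: 126.373.
Correction k=3: B_{6}/6! · (f^{(5)}(46) − f^{(5)}(7)) = 1/30240 · (1.16526e-07 − 0.00142798) = -4.72176e-08.
Running total after k=3: 126.373.
Correction k=4: B_{8}/8! · (f^{(7)}(46) − f^{(7)}(7)) = −1/1209600 · (1.65207e-09 − 0.000874271) = 7.22776e-10.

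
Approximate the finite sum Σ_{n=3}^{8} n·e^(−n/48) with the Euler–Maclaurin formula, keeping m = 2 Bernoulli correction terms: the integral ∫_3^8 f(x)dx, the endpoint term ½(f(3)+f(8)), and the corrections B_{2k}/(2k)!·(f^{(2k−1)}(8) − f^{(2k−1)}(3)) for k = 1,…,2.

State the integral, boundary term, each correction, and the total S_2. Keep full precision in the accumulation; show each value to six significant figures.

S_2 ≈ 29.1207

Integral: ∫_3^8 x·e^(−x/48) dx = 24.3403.
Endpoint term: (f(3) + f(8))/2 = (2.81824 + 6.77185)/2 = 4.79505.
So far: 29.1353.
Order-1 term: 1/12 · (0.705401 − 0.880700) = -0.0146082.
Running total after k=1: 29.1207.
Order-2 term: −1/720 · (0.00104096 − 0.00119771) = 2.17714e-07.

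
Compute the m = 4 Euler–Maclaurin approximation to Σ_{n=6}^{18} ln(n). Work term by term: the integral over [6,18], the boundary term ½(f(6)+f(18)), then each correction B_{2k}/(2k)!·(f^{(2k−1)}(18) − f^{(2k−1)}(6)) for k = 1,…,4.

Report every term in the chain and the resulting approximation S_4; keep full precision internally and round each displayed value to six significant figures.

Integral: ∫_6^18 ln(x) dx = 29.2761.
Boundary: ½(f(6) + f(18)) = ½(1.79176 + 2.89037) = 2.34107.
Running total after boundary: 31.6172.
k=1: B_{2}/(2)! × [f^{(1)}(18) − f^{(1)}(6)] = 1/12 × (0.0555556 − 0.166667) = -0.00925926.
Partial sum through k=1: 31.6079.
k=2: B_{4}/(4)! × [f^{(3)}(18) − f^{(3)}(6)] = −1/720 × (0.000342936 − 0.00925926) = 1.23838e-05.
Partial sum through k=2: 31.6080.
k=3: B_{6}/(6)! × [f^{(5)}(18) − f^{(5)}(6)] = 1/30240 × (1.27013e-05 − 0.00308642) = -1.01644e-07.
Partial sum through k=3: 31.6080.
k=4: B_{8}/(8)! × [f^{(7)}(18) − f^{(7)}(6)] = −1/1209600 × (1.17605e-06 − 0.00257202) = 2.12536e-09.

S_4 ≈ 31.6080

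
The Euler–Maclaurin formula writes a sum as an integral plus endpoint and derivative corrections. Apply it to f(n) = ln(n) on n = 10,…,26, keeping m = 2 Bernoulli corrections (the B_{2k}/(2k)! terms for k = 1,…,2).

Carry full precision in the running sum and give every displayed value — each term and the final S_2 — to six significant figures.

The integral term ∫_10^26 ln(x) dx = 45.6847.
Boundary: ½(f(10) + f(26)) = ½(2.30259 + 3.25810) = 2.78034.
So far: 48.4650.
Order-1 term: 1/12 · (0.0384615 − 0.100000) = -0.00512821.
Running total after k=1: 48.4599.
Order-2 term: −1/720 · (0.000113792 − 0.00200000) = 2.61973e-06.

S_2 ≈ 48.4599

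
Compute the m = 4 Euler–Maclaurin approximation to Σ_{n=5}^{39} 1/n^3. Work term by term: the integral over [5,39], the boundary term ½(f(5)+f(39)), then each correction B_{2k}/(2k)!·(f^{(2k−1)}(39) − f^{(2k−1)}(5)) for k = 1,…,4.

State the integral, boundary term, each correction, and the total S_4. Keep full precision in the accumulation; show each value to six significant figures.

Integral: ∫_5^39 1/x^3 dx = 0.0196713.
½[f(5) + f(39)] = ½[0.00800000 + 1.68580e-05] = 0.00400843.
Integral + boundary = 0.0236797.
Correction k=1: B_{2}/2! · (f^{(1)}(39) − f^{(1)}(5)) = 1/12 · (-1.29677e-06 − (-0.00480000)) = 0.000399892.
Partial sum through k=1: 0.0240796.
Correction k=2: B_{4}/4! · (f^{(3)}(39) − f^{(3)}(5)) = −1/720 · (-1.70515e-08 − (-0.00384000)) = -5.33331e-06.
Partial sum through k=2: 0.0240743.
Correction k=3: B_{6}/6! · (f^{(5)}(39) − f^{(5)}(5)) = 1/30240 · (-4.70851e-10 − (-0.00645120)) = 2.13333e-07.
Partial sum through k=3: 0.0240745.
Correction k=4: B_{8}/8! · (f^{(7)}(39) − f^{(7)}(5)) = −1/1209600 · (-2.22888e-11 − (-0.0185795)) = -1.53600e-08.

S_4 ≈ 0.0240745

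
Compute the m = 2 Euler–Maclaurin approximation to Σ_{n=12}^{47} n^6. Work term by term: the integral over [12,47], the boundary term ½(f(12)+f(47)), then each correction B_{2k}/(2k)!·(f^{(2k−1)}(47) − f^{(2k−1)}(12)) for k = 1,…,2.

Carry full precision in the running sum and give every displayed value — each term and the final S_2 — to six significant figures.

∫_12^47 x^6 dx evaluates to 7.23696e+10.
½[f(12) + f(47)] = ½[2.98598e+06 + 1.07792e+10] = 5.39110e+09.
So far: 7.77607e+10.
Order-1 term: 1/12 · (1.37607e+09 − 1.49299e+06) = 1.14548e+08.
Running total after k=1: 7.78753e+10.
Order-2 term: −1/720 · (1.24588e+07 − 207360) = -17015.8.

S_2 ≈ 7.78752e+10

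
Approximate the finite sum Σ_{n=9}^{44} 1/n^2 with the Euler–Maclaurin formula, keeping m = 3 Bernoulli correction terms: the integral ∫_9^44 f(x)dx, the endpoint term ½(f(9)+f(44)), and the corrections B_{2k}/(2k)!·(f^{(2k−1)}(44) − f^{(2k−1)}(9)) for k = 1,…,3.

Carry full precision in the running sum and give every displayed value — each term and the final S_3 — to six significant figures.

S_3 ≈ 0.0950411

Integral: ∫_9^44 1/x^2 dx = 0.0883838.
½[f(9) + f(44)] = ½[0.0123457 + 0.000516529] = 0.00643110.
Integral + boundary = 0.0948149.
Order-1 term: 1/12 · (-2.34786e-05 − (-0.00274348)) = 0.000226667.
Partial sum through k=1: 0.0950416.
Order-2 term: −1/720 · (-1.45528e-07 − (-0.000406442)) = -5.64301e-07.
Partial sum through k=2: 0.0950410.
Order-3 term: 1/30240 · (-2.25509e-09 − (-0.000150534)) = 4.97791e-09.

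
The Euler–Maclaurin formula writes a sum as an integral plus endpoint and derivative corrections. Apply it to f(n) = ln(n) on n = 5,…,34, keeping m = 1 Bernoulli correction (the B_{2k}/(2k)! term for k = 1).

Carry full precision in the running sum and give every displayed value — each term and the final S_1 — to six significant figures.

S_1 ≈ 85.4028

Integral: ∫_5^34 ln(x) dx = 82.8491.
Endpoint term: (f(5) + f(34))/2 = (1.60944 + 3.52636)/2 = 2.56790.
So far: 85.4170.
k=1: B_{2}/(2)! × [f^{(1)}(34) − f^{(1)}(5)] = 1/12 × (0.0294118 − 0.200000) = -0.0142157.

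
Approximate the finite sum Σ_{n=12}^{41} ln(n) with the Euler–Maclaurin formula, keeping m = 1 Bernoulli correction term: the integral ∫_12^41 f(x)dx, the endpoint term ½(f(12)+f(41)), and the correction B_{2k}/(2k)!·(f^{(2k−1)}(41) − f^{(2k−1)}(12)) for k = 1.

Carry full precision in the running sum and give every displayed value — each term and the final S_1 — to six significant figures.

S_1 ≈ 96.5319

Integral: ∫_12^41 ln(x) dx = 93.4376.
½[f(12) + f(41)] = ½[2.48491 + 3.71357] = 3.09924.
Integral + boundary = 96.5368.
Order-1 term: 1/12 · (0.0243902 − 0.0833333) = -0.00491192.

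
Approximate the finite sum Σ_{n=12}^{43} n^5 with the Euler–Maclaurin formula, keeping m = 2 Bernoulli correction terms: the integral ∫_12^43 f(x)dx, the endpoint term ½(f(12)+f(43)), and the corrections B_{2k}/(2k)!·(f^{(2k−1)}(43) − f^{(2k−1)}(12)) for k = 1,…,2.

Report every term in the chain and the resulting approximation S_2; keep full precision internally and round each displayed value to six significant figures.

Integral: ∫_12^43 x^5 dx = 1.05306e+09.
Boundary: ½(f(12) + f(43)) = ½(248832 + 1.47008e+08) = 7.36286e+07.
So far: 1.12669e+09.
Order-1 term: 1/12 · (1.70940e+07 − 103680) = 1.41586e+06.
Running total after k=1: 1.12811e+09.
Order-2 term: −1/720 · (110940 − 8640.00) = -142.083.

S_2 ≈ 1.12811e+09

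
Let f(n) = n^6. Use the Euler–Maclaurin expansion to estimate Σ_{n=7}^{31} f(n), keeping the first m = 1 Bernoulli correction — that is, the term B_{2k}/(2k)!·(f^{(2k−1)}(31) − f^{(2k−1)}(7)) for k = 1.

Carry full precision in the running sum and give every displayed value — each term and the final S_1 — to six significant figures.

S_1 ≈ 4.38837e+09

The integral term ∫_7^31 x^6 dx = 3.93026e+09.
½[f(7) + f(31)] = ½[117649 + 8.87504e+08] = 4.43811e+08.
Integral + boundary = 4.37407e+09.
Correction k=1: B_{2}/2! · (f^{(1)}(31) − f^{(1)}(7)) = 1/12 · (1.71775e+08 − 100842) = 1.43062e+07.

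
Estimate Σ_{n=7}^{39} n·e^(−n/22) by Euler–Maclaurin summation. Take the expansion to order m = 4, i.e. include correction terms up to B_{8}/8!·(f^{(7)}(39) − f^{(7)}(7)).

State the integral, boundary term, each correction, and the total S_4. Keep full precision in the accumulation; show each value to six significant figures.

S_4 ≈ 241.968

The integral term ∫_7^39 x·e^(−x/22) dx = 236.162.
Endpoint term: (f(7) + f(39))/2 = (5.09229 + 6.62489)/2 = 5.85859.
Integral + boundary = 242.020.
k=1: B_{2}/(2)! × [f^{(1)}(39) − f^{(1)}(7)] = 1/12 × (-0.131262 − 0.496003) = -0.0522721.
Running total after k=1: 241.968.
k=2: B_{4}/(4)! × [f^{(3)}(39) − f^{(3)}(7)] = −1/720 × (0.000430735 − 0.00403088) = 5.00019e-06.
Running total after k=2: 241.968.
k=3: B_{6}/(6)! × [f^{(5)}(39) − f^{(5)}(7)] = 1/30240 × (2.34023e-06 − 1.45392e-05) = -4.03404e-10.
Running total after k=3: 241.968.
k=4: B_{8}/(8)! × [f^{(7)}(39) − f^{(7)}(7)] = −1/1209600 × (7.83165e-09 − 4.28720e-08) = 2.89686e-14.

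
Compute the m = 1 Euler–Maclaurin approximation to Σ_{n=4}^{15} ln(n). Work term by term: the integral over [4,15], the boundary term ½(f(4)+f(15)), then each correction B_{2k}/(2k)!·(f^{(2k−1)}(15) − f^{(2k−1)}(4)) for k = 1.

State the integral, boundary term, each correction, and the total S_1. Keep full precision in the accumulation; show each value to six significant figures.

S_1 ≈ 26.1075

Integral: ∫_4^15 ln(x) dx = 24.0756.
½[f(4) + f(15)] = ½[1.38629 + 2.70805] = 2.04717.
So far: 26.1227.
Order-1 term: 1/12 · (0.0666667 − 0.250000) = -0.0152778.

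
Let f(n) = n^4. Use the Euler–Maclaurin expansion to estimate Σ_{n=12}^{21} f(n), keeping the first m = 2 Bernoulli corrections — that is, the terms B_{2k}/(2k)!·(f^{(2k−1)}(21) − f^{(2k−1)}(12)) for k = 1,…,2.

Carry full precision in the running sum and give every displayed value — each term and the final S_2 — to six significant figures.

∫_12^21 x^4 dx evaluates to 767054.
½[f(12) + f(21)] = ½[20736.0 + 194481] = 107608.
Running total after boundary: 874662.
Order-1 term: 1/12 · (37044.0 − 6912.00) = 2511.00.
Running total after k=1: 877173.
Order-2 term: −1/720 · (504.000 − 288.000) = -0.300000.

S_2 ≈ 877173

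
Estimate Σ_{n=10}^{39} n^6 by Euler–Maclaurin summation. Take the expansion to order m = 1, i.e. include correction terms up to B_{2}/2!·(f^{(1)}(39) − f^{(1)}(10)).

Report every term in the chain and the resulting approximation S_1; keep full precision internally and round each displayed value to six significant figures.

S_1 ≈ 2.14079e+10

The integral term ∫_10^39 x^6 dx = 1.96030e+10.
Boundary: ½(f(10) + f(39)) = ½(1.00000e+06 + 3.51874e+09) = 1.75987e+09.
Running total after boundary: 2.13629e+10.
Correction k=1: B_{2}/2! · (f^{(1)}(39) − f^{(1)}(10)) = 1/12 · (5.41345e+08 − 600000) = 4.50621e+07.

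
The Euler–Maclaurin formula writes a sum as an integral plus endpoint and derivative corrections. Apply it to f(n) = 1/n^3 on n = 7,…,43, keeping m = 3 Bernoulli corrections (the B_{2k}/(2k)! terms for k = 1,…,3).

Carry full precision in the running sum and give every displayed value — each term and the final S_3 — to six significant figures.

S_3 ≈ 0.0115010

Integral: ∫_7^43 1/x^3 dx = 0.00993367.
Endpoint term: (f(7) + f(43))/2 = (0.00291545 + 1.25775e-05)/2 = 0.00146401.
So far: 0.0113977.
k=1: B_{2}/(2)! × [f^{(1)}(43) − f^{(1)}(7)] = 1/12 × (-8.77501e-07 − (-0.00124948)) = 0.000104050.
Running total after k=1: 0.0115017.
k=2: B_{4}/(4)! × [f^{(3)}(43) − f^{(3)}(7)] = −1/720 × (-9.49162e-09 − (-0.000509992)) = -7.08308e-07.
Running total after k=2: 0.0115010.
k=3: B_{6}/(6)! × [f^{(5)}(43) − f^{(5)}(7)] = 1/30240 × (-2.15602e-10 − (-0.000437136)) = 1.44555e-08.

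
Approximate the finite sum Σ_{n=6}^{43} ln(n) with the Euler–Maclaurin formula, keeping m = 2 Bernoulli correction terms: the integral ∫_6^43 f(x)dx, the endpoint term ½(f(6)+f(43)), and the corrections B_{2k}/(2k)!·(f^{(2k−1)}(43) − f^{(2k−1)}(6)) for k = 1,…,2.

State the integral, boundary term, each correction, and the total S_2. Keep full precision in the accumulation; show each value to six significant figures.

S_2 ≈ 116.746

∫_6^43 ln(x) dx evaluates to 113.981.
Endpoint term: (f(6) + f(43))/2 = (1.79176 + 3.76120)/2 = 2.77648.
Integral + boundary = 116.758.
k=1: B_{2}/(2)! × [f^{(1)}(43) − f^{(1)}(6)] = 1/12 × (0.0232558 − 0.166667) = -0.0119509.
Partial sum through k=1: 116.746.
k=2: B_{4}/(4)! × [f^{(3)}(43) − f^{(3)}(6)] = −1/720 × (2.51550e-05 − 0.00925926) = 1.28251e-05.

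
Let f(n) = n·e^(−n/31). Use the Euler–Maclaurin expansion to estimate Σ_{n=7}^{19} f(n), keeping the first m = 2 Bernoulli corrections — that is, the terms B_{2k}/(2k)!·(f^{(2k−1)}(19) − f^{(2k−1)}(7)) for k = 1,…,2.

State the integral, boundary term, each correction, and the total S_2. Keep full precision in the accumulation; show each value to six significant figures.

S_2 ≈ 108.047

The integral term ∫_7^19 x·e^(−x/31) dx = 100.142.
Endpoint term: (f(7) + f(19))/2 = (5.58511 + 10.2937)/2 = 7.93942.
So far: 108.081.
k=1: B_{2}/(2)! × [f^{(1)}(19) − f^{(1)}(7)] = 1/12 × (0.209720 − 0.617708) = -0.0339990.
After k=1: 108.047.
k=2: B_{4}/(4)! × [f^{(3)}(19) − f^{(3)}(7)] = −1/720 × (0.00134576 − 0.00230328) = 1.32990e-06.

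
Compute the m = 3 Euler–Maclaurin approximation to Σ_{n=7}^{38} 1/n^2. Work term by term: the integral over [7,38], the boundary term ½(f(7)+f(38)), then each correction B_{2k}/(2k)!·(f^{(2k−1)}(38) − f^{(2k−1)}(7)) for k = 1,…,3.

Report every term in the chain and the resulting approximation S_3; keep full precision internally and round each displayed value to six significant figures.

Integral: ∫_7^38 1/x^2 dx = 0.116541.
Endpoint term: (f(7) + f(38))/2 = (0.0204082 + 0.000692521)/2 = 0.0105503.
So far: 0.127092.
Correction k=1: B_{2}/2! · (f^{(1)}(38) − f^{(1)}(7)) = 1/12 · (-3.64485e-05 − (-0.00583090)) = 0.000482871.
Partial sum through k=1: 0.127575.
Correction k=2: B_{4}/4! · (f^{(3)}(38) − f^{(3)}(7)) = −1/720 · (-3.02896e-07 − (-0.00142798)) = -1.98288e-06.
Partial sum through k=2: 0.127573.
Correction k=3: B_{6}/6! · (f^{(5)}(38) − f^{(5)}(7)) = 1/30240 · (-6.29285e-09 − (-0.000874271)) = 2.89109e-08.

S_3 ≈ 0.127573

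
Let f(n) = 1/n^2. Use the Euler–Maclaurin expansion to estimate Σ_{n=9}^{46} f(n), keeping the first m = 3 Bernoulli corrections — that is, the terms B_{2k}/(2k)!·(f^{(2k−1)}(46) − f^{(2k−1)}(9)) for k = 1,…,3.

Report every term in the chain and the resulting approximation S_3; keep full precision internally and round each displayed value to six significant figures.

∫_9^46 1/x^2 dx evaluates to 0.0893720.
½[f(9) + f(46)] = ½[0.0123457 + 0.000472590] = 0.00640913.
Running total after boundary: 0.0957811.
Correction k=1: B_{2}/2! · (f^{(1)}(46) − f^{(1)}(9)) = 1/12 · (-2.05474e-05 − (-0.00274348)) = 0.000226911.
After k=1: 0.0960080.
Correction k=2: B_{4}/4! · (f^{(3)}(46) − f^{(3)}(9)) = −1/720 · (-1.16526e-07 − (-0.000406442)) = -5.64341e-07.
After k=2: 0.0960075.
Correction k=3: B_{6}/6! · (f^{(5)}(46) − f^{(5)}(9)) = 1/30240 · (-1.65207e-09 − (-0.000150534)) = 4.97793e-09.

S_3 ≈ 0.0960075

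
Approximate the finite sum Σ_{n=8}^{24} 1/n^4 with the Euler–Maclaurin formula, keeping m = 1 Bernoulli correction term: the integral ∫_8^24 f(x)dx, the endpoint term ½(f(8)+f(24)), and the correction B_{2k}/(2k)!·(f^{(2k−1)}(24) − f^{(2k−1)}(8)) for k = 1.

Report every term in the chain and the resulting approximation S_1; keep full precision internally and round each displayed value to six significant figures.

The integral term ∫_8^24 1/x^4 dx = 0.000626929.
½[f(8) + f(24)] = ½[0.000244141 + 3.01408e-06] = 0.000123577.
Running total after boundary: 0.000750506.
k=1: B_{2}/(2)! × [f^{(1)}(24) − f^{(1)}(8)] = 1/12 × (-5.02347e-07 − (-0.000122070)) = 1.01307e-05.

S_1 ≈ 0.000760637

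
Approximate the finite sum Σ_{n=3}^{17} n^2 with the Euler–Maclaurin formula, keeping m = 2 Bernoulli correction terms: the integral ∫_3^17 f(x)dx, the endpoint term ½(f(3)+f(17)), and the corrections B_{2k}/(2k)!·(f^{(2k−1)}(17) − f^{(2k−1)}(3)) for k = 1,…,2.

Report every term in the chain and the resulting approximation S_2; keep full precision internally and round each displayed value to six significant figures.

The integral term ∫_3^17 x^2 dx = 1628.67.
Endpoint term: (f(3) + f(17))/2 = (9.00000 + 289.000)/2 = 149.000.
So far: 1777.67.
Order-1 term: 1/12 · (34.0000 − 6.00000) = 2.33333.
Partial sum through k=1: 1780.00.
Order-2 term: −1/720 · (0.00000 − 0.00000) = 0.00000.

S_2 ≈ 1780.00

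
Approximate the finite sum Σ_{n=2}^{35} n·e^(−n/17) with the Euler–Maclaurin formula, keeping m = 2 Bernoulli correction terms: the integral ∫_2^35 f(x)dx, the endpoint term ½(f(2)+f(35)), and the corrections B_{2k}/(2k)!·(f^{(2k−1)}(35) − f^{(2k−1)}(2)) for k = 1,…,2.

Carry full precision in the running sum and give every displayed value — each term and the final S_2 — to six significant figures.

S_2 ≈ 177.394

Integral: ∫_2^35 x·e^(−x/17) dx = 174.348.
Boundary: ½(f(2) + f(35)) = ½(1.77802 + 4.46614) = 3.12208.
So far: 177.470.
k=1: B_{2}/(2)! × [f^{(1)}(35) − f^{(1)}(2)] = 1/12 × (-0.135110 − 0.784420) = -0.0766275.
After k=1: 177.394.
k=2: B_{4}/(4)! × [f^{(3)}(35) − f^{(3)}(2)] = −1/720 × (0.000415564 − 0.00886657) = 1.17375e-05.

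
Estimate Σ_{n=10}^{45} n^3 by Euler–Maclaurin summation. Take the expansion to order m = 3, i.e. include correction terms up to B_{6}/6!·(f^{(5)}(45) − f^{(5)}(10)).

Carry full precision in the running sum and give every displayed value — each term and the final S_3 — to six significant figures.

The integral term ∫_10^45 x^3 dx = 1.02266e+06.
Endpoint term: (f(10) + f(45))/2 = (1000.00 + 91125.0)/2 = 46062.5.
Running total after boundary: 1.06872e+06.
Correction k=1: B_{2}/2! · (f^{(1)}(45) − f^{(1)}(10)) = 1/12 · (6075.00 − 300.000) = 481.250.
Partial sum through k=1: 1.06920e+06.
Correction k=2: B_{4}/4! · (f^{(3)}(45) − f^{(3)}(10)) = −1/720 · (6.00000 − 6.00000) = 0.00000.
Partial sum through k=2: 1.06920e+06.
Correction k=3: B_{6}/6! · (f^{(5)}(45) − f^{(5)}(10)) = 1/30240 · (0.00000 − 0.00000) = 0.00000.

S_3 ≈ 1.06920e+06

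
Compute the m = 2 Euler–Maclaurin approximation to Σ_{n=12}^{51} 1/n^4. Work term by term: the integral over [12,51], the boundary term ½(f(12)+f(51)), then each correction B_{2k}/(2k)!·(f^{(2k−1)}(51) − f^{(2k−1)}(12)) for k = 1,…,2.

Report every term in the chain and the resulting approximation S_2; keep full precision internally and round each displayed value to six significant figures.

S_2 ≈ 0.000215909

∫_12^51 1/x^4 dx evaluates to 0.000190388.
Endpoint term: (f(12) + f(51))/2 = (4.82253e-05 + 1.47815e-07)/2 = 2.41866e-05.
So far: 0.000214575.
Correction k=1: B_{2}/2! · (f^{(1)}(51) − f^{(1)}(12)) = 1/12 · (-1.15934e-08 − (-1.60751e-05)) = 1.33863e-06.
After k=1: 0.000215914.
Correction k=2: B_{4}/4! · (f^{(3)}(51) − f^{(3)}(12)) = −1/720 · (-1.33718e-10 − (-3.34898e-06)) = -4.65118e-09.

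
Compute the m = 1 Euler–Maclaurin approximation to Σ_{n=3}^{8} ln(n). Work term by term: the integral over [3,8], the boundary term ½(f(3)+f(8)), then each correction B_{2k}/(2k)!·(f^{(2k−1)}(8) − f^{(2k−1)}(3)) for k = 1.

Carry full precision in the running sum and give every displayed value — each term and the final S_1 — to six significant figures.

The integral term ∫_3^8 ln(x) dx = 8.33970.
Endpoint term: (f(3) + f(8))/2 = (1.09861 + 2.07944)/2 = 1.58903.
Running total after boundary: 9.92872.
k=1: B_{2}/(2)! × [f^{(1)}(8) − f^{(1)}(3)] = 1/12 × (0.125000 − 0.333333) = -0.0173611.

S_1 ≈ 9.91136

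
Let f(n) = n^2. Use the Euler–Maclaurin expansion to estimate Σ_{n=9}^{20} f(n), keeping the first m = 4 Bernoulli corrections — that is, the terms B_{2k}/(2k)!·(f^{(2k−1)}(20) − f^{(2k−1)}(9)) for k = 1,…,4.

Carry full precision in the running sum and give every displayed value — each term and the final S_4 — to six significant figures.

S_4 ≈ 2666.00

Integral: ∫_9^20 x^2 dx = 2423.67.
Boundary: ½(f(9) + f(20)) = ½(81.0000 + 400.000) = 240.500.
Integral + boundary = 2664.17.
k=1: B_{2}/(2)! × [f^{(1)}(20) − f^{(1)}(9)] = 1/12 × (40.0000 − 18.0000) = 1.83333.
Partial sum through k=1: 2666.00.
k=2: B_{4}/(4)! × [f^{(3)}(20) − f^{(3)}(9)] = −1/720 × (0.00000 − 0.00000) = 0.00000.
Partial sum through k=2: 2666.00.
k=3: B_{6}/(6)! × [f^{(5)}(20) − f^{(5)}(9)] = 1/30240 × (0.00000 − 0.00000) = 0.00000.
Partial sum through k=3: 2666.00.
k=4: B_{8}/(8)! × [f^{(7)}(20) − f^{(7)}(9)] = −1/1209600 × (0.00000 − 0.00000) = 0.00000.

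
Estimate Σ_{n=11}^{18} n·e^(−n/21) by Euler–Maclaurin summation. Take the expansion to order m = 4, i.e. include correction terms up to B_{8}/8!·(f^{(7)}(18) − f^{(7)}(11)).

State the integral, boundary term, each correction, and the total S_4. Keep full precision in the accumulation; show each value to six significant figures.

Integral: ∫_11^18 x·e^(−x/21) dx = 50.4374.
Boundary: ½(f(11) + f(18)) = ½(6.51486 + 7.63871) = 7.07679.
Running total after boundary: 57.5142.
Correction k=1: B_{2}/2! · (f^{(1)}(18) − f^{(1)}(11)) = 1/12 · (0.0606247 − 0.282029) = -0.0184503.
After k=1: 57.4957.
Correction k=2: B_{4}/4! · (f^{(3)}(18) − f^{(3)}(11)) = −1/720 · (0.00206206 − 0.00332551) = 1.75478e-06.
After k=2: 57.4957.
Correction k=3: B_{6}/6! · (f^{(5)}(18) − f^{(5)}(11)) = 1/30240 · (9.04004e-06 − 1.36315e-05) = -1.51834e-10.
After k=3: 57.4957.
Correction k=4: B_{8}/8! · (f^{(7)}(18) − f^{(7)}(11)) = −1/1209600 · (3.03950e-08 − 4.47215e-08) = 1.18440e-14.

S_4 ≈ 57.4957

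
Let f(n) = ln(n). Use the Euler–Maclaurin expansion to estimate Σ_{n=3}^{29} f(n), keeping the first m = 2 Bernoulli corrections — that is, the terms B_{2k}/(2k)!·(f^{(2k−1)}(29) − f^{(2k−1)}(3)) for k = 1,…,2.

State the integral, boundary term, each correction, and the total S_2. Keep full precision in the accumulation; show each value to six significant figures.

∫_3^29 ln(x) dx evaluates to 68.3557.
½[f(3) + f(29)] = ½[1.09861 + 3.36730] = 2.23295.
Integral + boundary = 70.5887.
k=1: B_{2}/(2)! × [f^{(1)}(29) − f^{(1)}(3)] = 1/12 × (0.0344828 − 0.333333) = -0.0249042.
Running total after k=1: 70.5638.
k=2: B_{4}/(4)! × [f^{(3)}(29) − f^{(3)}(3)] = −1/720 × (8.20042e-05 − 0.0740741) = 0.000102767.

S_2 ≈ 70.5639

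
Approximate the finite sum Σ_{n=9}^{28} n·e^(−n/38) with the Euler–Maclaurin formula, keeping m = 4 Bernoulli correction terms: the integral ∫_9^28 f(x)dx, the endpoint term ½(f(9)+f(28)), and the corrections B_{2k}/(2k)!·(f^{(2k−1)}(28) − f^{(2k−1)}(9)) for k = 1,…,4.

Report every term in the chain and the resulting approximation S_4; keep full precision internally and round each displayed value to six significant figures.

S_4 ≈ 219.187

∫_9^28 x·e^(−x/38) dx evaluates to 208.975.
Boundary: ½(f(9) + f(28)) = ½(7.10204 + 13.4014) = 10.2517.
So far: 219.226.
Correction k=1: B_{2}/2! · (f^{(1)}(28) − f^{(1)}(9)) = 1/12 · (0.125953 − 0.602220) = -0.0396889.
After k=1: 219.187.
Correction k=2: B_{4}/4! · (f^{(3)}(28) − f^{(3)}(9)) = −1/720 · (0.000750138 − 0.00151001) = 1.05538e-06.
After k=2: 219.187.
Correction k=3: B_{6}/6! · (f^{(5)}(28) − f^{(5)}(9)) = 1/30240 · (9.78567e-07 − 1.80261e-06) = -2.72500e-11.
After k=3: 219.187.
Correction k=4: B_{8}/8! · (f^{(7)}(28) − f^{(7)}(9)) = −1/1209600 · (9.95601e-10 − 1.77251e-09) = 6.42286e-16.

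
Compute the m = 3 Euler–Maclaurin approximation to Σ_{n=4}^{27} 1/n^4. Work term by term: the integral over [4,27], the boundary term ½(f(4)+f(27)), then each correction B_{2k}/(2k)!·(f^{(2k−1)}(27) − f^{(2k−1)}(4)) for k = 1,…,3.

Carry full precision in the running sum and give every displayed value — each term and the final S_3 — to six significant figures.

Integral: ∫_4^27 1/x^4 dx = 0.00519140.
Boundary: ½(f(4) + f(27)) = ½(0.00390625 + 1.88168e-06) = 0.00195407.
So far: 0.00714546.
k=1: B_{2}/(2)! × [f^{(1)}(27) − f^{(1)}(4)] = 1/12 × (-2.78767e-07 − (-0.00390625)) = 0.000325498.
Running total after k=1: 0.00747096.
k=2: B_{4}/(4)! × [f^{(3)}(27) − f^{(3)}(4)] = −1/720 × (-1.14719e-08 − (-0.00732422)) = -1.01725e-05.
Running total after k=2: 0.00746079.
k=3: B_{6}/(6)! × [f^{(5)}(27) − f^{(5)}(4)] = 1/30240 × (-8.81242e-10 − (-0.0256348)) = 8.47710e-07.

S_3 ≈ 0.00746164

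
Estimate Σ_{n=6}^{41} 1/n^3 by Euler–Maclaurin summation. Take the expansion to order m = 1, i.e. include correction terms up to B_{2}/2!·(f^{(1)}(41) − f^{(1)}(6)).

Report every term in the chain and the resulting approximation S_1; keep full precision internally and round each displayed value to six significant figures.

Integral: ∫_6^41 1/x^3 dx = 0.0135914.
Boundary: ½(f(6) + f(41)) = ½(0.00462963 + 1.45094e-05) = 0.00232207.
So far: 0.0159135.
Correction k=1: B_{2}/2! · (f^{(1)}(41) − f^{(1)}(6)) = 1/12 · (-1.06166e-06 − (-0.00231481)) = 0.000192813.

S_1 ≈ 0.0161063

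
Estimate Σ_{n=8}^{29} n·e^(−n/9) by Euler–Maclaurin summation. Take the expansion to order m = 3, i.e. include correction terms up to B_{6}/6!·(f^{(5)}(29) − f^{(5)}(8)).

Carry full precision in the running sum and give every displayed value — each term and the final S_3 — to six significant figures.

Integral: ∫_8^29 x·e^(−x/9) dx = 49.2659.
Endpoint term: (f(8) + f(29))/2 = (3.28890 + 1.15612)/2 = 2.22251.
Integral + boundary = 51.4884.
Order-1 term: 1/12 · (-0.0885919 − 0.0456791) = -0.0111893.
Running total after k=1: 51.4772.
Order-2 term: −1/720 · (-0.000109373 − 0.0107149) = 1.50337e-05.
Running total after k=2: 51.4772.
Order-3 term: 1/30240 · (1.08022e-05 − 0.000257602) = -8.16138e-09.

S_3 ≈ 51.4772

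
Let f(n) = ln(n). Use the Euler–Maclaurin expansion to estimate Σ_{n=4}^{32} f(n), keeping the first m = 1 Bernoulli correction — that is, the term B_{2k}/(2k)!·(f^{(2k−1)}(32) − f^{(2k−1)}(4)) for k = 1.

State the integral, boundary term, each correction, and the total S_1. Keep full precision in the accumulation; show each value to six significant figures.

The integral term ∫_4^32 ln(x) dx = 77.3584.
Boundary: ½(f(4) + f(32)) = ½(1.38629 + 3.46574) = 2.42602.
Running total after boundary: 79.7844.
Order-1 term: 1/12 · (0.0312500 − 0.250000) = -0.0182292.

S_1 ≈ 79.7662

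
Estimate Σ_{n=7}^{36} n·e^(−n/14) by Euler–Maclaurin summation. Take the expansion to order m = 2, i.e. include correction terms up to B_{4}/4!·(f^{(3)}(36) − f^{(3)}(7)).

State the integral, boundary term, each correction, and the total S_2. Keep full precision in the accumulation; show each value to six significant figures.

The integral term ∫_7^36 x·e^(−x/14) dx = 124.822.
Endpoint term: (f(7) + f(36))/2 = (4.24571 + 2.75135)/2 = 3.49853.
Running total after boundary: 128.320.
Order-1 term: 1/12 · (-0.120098 − 0.303265) = -0.0352803.
Running total after k=1: 128.285.
Order-2 term: −1/720 · (0.000167113 − 0.00773636) = 1.05128e-05.

S_2 ≈ 128.285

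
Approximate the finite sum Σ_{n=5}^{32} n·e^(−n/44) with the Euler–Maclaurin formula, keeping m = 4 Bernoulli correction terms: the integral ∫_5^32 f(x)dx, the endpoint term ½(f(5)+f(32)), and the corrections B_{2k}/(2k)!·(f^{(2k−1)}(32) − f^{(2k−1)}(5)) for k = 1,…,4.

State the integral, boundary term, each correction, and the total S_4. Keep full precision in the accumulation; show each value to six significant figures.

S_4 ≈ 318.411

Integral: ∫_5^32 x·e^(−x/44) dx = 308.503.
Endpoint term: (f(5) + f(32))/2 = (4.46291 + 15.4632)/2 = 9.96306.
Running total after boundary: 318.466.
k=1: B_{2}/(2)! × [f^{(1)}(32) − f^{(1)}(5)] = 1/12 × (0.131789 − 0.791153) = -0.0549470.
Running total after k=1: 318.411.
k=2: B_{4}/(4)! × [f^{(3)}(32) − f^{(3)}(5)] = −1/720 × (0.000567272 − 0.00133074) = 1.06038e-06.
Running total after k=2: 318.411.
k=3: B_{6}/(6)! × [f^{(5)}(32) − f^{(5)}(5)] = 1/30240 × (5.50863e-07 − 1.16365e-06) = -2.02642e-11.
Running total after k=3: 318.411.
k=4: B_{8}/(8)! × [f^{(7)}(32) − f^{(7)}(5)] = −1/1209600 × (4.17724e-10 − 8.47076e-10) = 3.54953e-16.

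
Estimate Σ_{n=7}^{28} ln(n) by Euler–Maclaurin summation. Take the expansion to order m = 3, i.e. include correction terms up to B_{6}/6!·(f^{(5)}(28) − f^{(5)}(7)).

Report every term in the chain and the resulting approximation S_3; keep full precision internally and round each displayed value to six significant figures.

Integral: ∫_7^28 ln(x) dx = 58.6804.
½[f(7) + f(28)] = ½[1.94591 + 3.33220] = 2.63906.
Running total after boundary: 61.3194.
Correction k=1: B_{2}/2! · (f^{(1)}(28) − f^{(1)}(7)) = 1/12 · (0.0357143 − 0.142857) = -0.00892857.
Running total after k=1: 61.3105.
Correction k=2: B_{4}/4! · (f^{(3)}(28) − f^{(3)}(7)) = −1/720 · (9.11079e-05 − 0.00583090) = 7.97194e-06.
Running total after k=2: 61.3105.
Correction k=3: B_{6}/6! · (f^{(5)}(28) − f^{(5)}(7)) = 1/30240 · (1.39451e-06 − 0.00142798) = -4.71753e-08.

S_3 ≈ 61.3105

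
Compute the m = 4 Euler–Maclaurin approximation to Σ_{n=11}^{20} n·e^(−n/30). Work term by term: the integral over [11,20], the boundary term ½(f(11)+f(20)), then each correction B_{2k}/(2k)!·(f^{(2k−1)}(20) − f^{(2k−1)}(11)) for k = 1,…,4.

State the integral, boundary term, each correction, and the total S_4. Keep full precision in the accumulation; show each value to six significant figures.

The integral term ∫_11^20 x·e^(−x/30) dx = 82.3143.
½[f(11) + f(20)] = ½[7.62345 + 10.2683] = 8.94589.
Integral + boundary = 91.2602.
Order-1 term: 1/12 · (0.171139 − 0.438926) = -0.0223156.
Partial sum through k=1: 91.2379.
Order-2 term: −1/720 · (0.00133108 − 0.00202779) = 9.67645e-07.
Partial sum through k=2: 91.2379.
Order-3 term: 1/30240 · (2.74668e-06 − 3.96431e-06) = -4.02656e-11.
Partial sum through k=3: 91.2379.
Order-4 term: −1/1209600 · (4.46041e-09 − 6.30613e-09) = 1.52589e-15.

S_4 ≈ 91.2379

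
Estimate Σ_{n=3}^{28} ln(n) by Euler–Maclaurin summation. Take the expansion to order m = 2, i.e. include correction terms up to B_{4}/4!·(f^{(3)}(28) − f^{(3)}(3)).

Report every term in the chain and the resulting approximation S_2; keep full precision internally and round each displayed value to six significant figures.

∫_3^28 ln(x) dx evaluates to 65.0059.
½[f(3) + f(28)] = ½[1.09861 + 3.33220] = 2.21541.
Integral + boundary = 67.2213.
Order-1 term: 1/12 · (0.0357143 − 0.333333) = -0.0248016.
Partial sum through k=1: 67.1965.
Order-2 term: −1/720 · (9.11079e-05 − 0.0740741) = 0.000102754.

S_2 ≈ 67.1966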